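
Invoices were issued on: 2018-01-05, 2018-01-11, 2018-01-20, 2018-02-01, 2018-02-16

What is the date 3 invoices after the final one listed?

2018-04-20

The spacing grows by 3 each time: 6, 9, 12, 15 days.
Next gap: 18 days. 2018-02-16 + 18 days = 2018-03-06.
Next gap: 21 days. 2018-03-06 + 21 days = 2018-03-27.
Next gap: 24 days. 2018-03-27 + 24 days = 2018-04-20.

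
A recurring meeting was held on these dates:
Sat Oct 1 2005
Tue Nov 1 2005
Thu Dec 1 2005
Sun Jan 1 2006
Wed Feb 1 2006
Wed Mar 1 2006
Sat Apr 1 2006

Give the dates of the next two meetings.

Mon May 1 2006, Thu Jun 1 2006

Gaps: 31, 30, 31, 31, 28, 31 days — not constant. Every event is on the 1st of the month.
Pattern: the 1st of each month.
Next: May 2006 → Mon May 1 2006.
June 2006: Thu Jun 1 2006.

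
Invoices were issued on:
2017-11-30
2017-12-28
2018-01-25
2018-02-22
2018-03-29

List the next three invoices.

2018-04-26, 2018-05-31, 2018-06-28

Every date is a Thursday; gaps 28, 28, 28, 35 days.
Each is the last Thursday of its month (at least one falls on the 29th or later, ruling out '4th Thursday').
Last Thursday of April 2018: 2018-04-26.
May 2018 ends with Thursday 2018-05-31.
June 2018 ends with Thursday 2018-06-28.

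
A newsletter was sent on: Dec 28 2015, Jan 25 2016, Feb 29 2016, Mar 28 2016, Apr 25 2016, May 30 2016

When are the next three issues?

All Mondays; the gaps (28, 35, 28, 28, 35) vary with month length.
This is the last Monday of each month.
Last Monday of June 2016: Jun 27 2016.
July 2016 ends with Monday Jul 25 2016.
August 2016 ends with Monday Aug 29 2016.

Jun 27 2016, Jul 25 2016, Aug 29 2016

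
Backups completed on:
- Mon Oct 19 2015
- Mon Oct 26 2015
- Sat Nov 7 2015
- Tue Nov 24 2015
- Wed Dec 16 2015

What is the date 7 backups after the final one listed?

The spacing grows by 5 each time: 7, 12, 17, 22 days.
Next gap: 27 days. Wed Dec 16 2015 + 27 days = Tue Jan 12 2016.
Next gap: 32 days. Tue Jan 12 2016 + 32 days = Sat Feb 13 2016.
Next gap: 37 days. Sat Feb 13 2016 + 37 days = Mon Mar 21 2016.
Next gap: 42 days. Mon Mar 21 2016 + 42 days = Mon May 2 2016.
Next gap: 47 days. Mon May 2 2016 + 47 days = Sat Jun 18 2016.
Next gap: 52 days. Sat Jun 18 2016 + 52 days = Tue Aug 9 2016.
Next gap: 57 days. Tue Aug 9 2016 + 57 days = Wed Oct 5 2016.

Wed Oct 5 2016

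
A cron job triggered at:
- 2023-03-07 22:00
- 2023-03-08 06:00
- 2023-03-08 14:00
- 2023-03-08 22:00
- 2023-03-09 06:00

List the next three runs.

2023-03-09 14:00, 2023-03-09 22:00, 2023-03-10 06:00

The interval is a steady 8 hours (8, 8, 8, 8).
2023-03-09 06:00 + 8 h = 2023-03-09 14:00.
2023-03-09 14:00 + 8 h = 2023-03-09 22:00.
2023-03-09 22:00 + 8 h = 2023-03-10 06:00.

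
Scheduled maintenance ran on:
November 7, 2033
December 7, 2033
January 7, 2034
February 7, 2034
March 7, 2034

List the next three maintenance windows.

Each date is the 7th; the gaps (30, 31, 31, 28) track the month lengths.
The rule is the 7th of each month.
Next: April 2034 → April 7, 2034.
May 2034: May 7, 2034.
June 2034: June 7, 2034.

April 7, 2034; May 7, 2034; June 7, 2034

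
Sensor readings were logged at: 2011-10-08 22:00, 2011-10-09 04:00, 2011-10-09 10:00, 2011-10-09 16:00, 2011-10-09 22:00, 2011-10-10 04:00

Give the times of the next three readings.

Spacing: 6, 6, 6, 6, 6 h — constant 6 h.
2011-10-10 04:00 + 6 h = 2011-10-10 10:00.
2011-10-10 10:00 + 6 h = 2011-10-10 16:00.
2011-10-10 16:00 + 6 h = 2011-10-10 22:00.

2011-10-10 10:00, 2011-10-10 16:00, 2011-10-10 22:00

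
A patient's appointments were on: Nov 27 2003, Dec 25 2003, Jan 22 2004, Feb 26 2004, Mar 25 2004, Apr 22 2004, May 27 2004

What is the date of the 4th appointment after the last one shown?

Sep 23 2004

All dates are Thursdays, 28, 28, 35, 28, 28, 35 days apart.
Specifically, the 4th Thursday of each month.
4th Thursday of June 2004: Jun 24 2004.
4th Thursday of July 2004: Jul 22 2004.
August 2004 — 4th Thursday is Aug 26 2004.
September 2004 — 4th Thursday is Sep 23 2004.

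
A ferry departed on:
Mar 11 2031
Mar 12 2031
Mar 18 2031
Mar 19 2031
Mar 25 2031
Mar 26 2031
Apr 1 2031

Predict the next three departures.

Apr 2 2031, Apr 8 2031, Apr 9 2031

Every event lands on a Tuesday or Wednesday (gaps cycle 1, 6, 1, 6, 1, 6).
So the schedule is: every Tuesday and Wednesday.
Next Wednesday: Apr 2 2031.
Next Tuesday: Apr 8 2031.
Next Wednesday: Apr 9 2031.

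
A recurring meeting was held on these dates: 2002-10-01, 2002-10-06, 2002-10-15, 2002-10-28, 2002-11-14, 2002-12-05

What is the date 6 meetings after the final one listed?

The spacing grows by 4 each time: 5, 9, 13, 17, 21 days.
Next gap: 25 days. 2002-12-05 + 25 days = 2002-12-30.
Next gap: 29 days. 2002-12-30 + 29 days = 2003-01-28.
Next gap: 33 days. 2003-01-28 + 33 days = 2003-03-02.
Next gap: 37 days. 2003-03-02 + 37 days = 2003-04-08.
Next gap: 41 days. 2003-04-08 + 41 days = 2003-05-19.
Next gap: 45 days. 2003-05-19 + 45 days = 2003-07-03.

2003-07-03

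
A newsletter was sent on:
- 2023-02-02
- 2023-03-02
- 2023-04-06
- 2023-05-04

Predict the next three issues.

Gaps: 28, 35, 28 days — a mix of 28 and 35. Every date is a Thursday.
Each is the 1st Thursday of its month.
1st Thursday of June 2023: 2023-06-01.
July 2023 — 1st Thursday is 2023-07-06.
August 2023 — 1st Thursday is 2023-08-03.

2023-06-01, 2023-07-06, 2023-08-03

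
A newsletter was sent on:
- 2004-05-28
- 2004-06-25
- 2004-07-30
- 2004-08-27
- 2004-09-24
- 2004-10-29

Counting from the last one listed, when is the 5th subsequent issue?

These are Fridays with 28, 35, 28, 28, 35-day gaps.
Each is the final Friday of its month — 2004-07-30 is past the 28th, so '4th Friday' doesn't fit.
Last Friday of November 2004: 2004-11-26.
Last Friday of December 2004: 2004-12-31.
January 2005 ends with Friday 2005-01-28.
February 2005 ends with Friday 2005-02-25.
Last Friday of March 2005: 2005-03-25.

2005-03-25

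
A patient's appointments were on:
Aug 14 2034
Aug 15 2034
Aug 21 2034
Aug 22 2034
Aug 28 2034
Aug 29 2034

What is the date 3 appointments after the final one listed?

Sep 11 2034

Gaps: 1, 6, 1, 6, 1 days — not constant, but cyclic with period 2.
The events fall on every Monday and Tuesday.
The following Monday is Sep 4 2034.
The following Tuesday is Sep 5 2034.
The following Monday is Sep 11 2034.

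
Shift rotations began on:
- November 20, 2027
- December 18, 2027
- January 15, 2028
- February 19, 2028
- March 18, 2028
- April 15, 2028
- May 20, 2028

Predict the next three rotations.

All dates are Saturdays, 28, 28, 35, 28, 28, 35 days apart.
Specifically, the 3rd Saturday of each month.
3rd Saturday of June 2028: June 17, 2028.
3rd Saturday of July 2028: July 15, 2028.
August 2028 — 3rd Saturday is August 19, 2028.

June 17, 2028; July 15, 2028; August 19, 2028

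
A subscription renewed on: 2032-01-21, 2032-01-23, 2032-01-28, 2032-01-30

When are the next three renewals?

2032-02-04, 2032-02-06, 2032-02-11

The gap pattern 2, 5, 2 repeats every 2 events.
These are the Wednesdays and Fridays of each week.
The following Wednesday is 2032-02-04.
Next Friday: 2032-02-06.
Next Wednesday: 2032-02-11.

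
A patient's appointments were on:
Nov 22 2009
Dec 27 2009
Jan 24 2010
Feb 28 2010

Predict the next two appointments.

All dates are Sundays, 35, 28, 35 days apart.
Specifically, the 4th Sunday of each month.
March 2010 — 4th Sunday is Mar 28 2010.
April 2010 — 4th Sunday is Apr 25 2010.

Mar 28 2010, Apr 25 2010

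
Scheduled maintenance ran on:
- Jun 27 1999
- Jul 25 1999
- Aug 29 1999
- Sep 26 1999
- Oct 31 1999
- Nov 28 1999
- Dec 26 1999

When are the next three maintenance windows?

Jan 30 2000, Feb 27 2000, Mar 26 2000

Every date is a Sunday; gaps 28, 35, 28, 35, 28, 28 days.
Each is the last Sunday of its month (at least one falls on the 29th or later, ruling out '4th Sunday').
Last Sunday of January 2000: Jan 30 2000.
Last Sunday of February 2000: Feb 27 2000.
March 2000 ends with Sunday Mar 26 2000.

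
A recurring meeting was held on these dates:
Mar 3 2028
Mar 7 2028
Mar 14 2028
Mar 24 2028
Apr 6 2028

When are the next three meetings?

Apr 22 2028, May 11 2028, Jun 2 2028

Gaps: 4, 7, 10, 13 days — each gap is 3 larger than the previous one.
Next gap: 16 days. Apr 6 2028 + 16 days = Apr 22 2028.
Next gap: 19 days. Apr 22 2028 + 19 days = May 11 2028.
Next gap: 22 days. May 11 2028 + 22 days = Jun 2 2028.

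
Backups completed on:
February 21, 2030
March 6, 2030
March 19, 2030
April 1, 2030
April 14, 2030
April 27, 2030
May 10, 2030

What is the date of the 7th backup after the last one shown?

Every event comes 13 days after the last (13, 13, 13, 13, 13, 13).
May 10, 2030 + 13 days = May 23, 2030.
May 23, 2030 + 13 days = June 5, 2030.
June 5, 2030 + 13 days = June 18, 2030.
June 18, 2030 + 13 days = July 1, 2030.
July 1, 2030 + 13 days = July 14, 2030.
July 14, 2030 + 13 days = July 27, 2030.
July 27, 2030 + 13 days = August 9, 2030.

August 9, 2030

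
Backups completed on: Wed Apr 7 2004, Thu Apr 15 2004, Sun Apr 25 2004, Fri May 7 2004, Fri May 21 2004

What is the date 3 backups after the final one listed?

Wed Jul 14 2004

Intervals are 8, 10, 12, 14 days — an arithmetic progression with common difference 2.
Next gap: 16 days. Fri May 21 2004 + 16 days = Sun Jun 6 2004.
Next gap: 18 days. Sun Jun 6 2004 + 18 days = Thu Jun 24 2004.
Next gap: 20 days. Thu Jun 24 2004 + 20 days = Wed Jul 14 2004.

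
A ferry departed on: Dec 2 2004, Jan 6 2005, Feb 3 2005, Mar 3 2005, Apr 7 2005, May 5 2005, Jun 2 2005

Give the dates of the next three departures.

Jul 7 2005, Aug 4 2005, Sep 1 2005

These are Thursdays at 28- or 35-day spacing (35, 28, 28, 35, 28, 28).
The pattern: 1st Thursday of the month.
July 2005 — 1st Thursday is Jul 7 2005.
1st Thursday of August 2005: Aug 4 2005.
1st Thursday of September 2005: Sep 1 2005.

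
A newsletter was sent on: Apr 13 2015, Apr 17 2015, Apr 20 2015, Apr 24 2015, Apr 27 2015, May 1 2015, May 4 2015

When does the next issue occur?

May 8 2015

The gap pattern 4, 3, 4, 3, 4, 3 repeats every 2 events.
These are the Mondays and Fridays of each week.
The following Friday is May 8 2015.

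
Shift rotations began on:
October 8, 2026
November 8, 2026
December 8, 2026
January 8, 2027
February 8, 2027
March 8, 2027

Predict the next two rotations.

Each date is the 8th; the gaps (31, 30, 31, 31, 28) track the month lengths.
The rule is the 8th of each month.
Next: April 2027 → April 8, 2027.
May 2027: May 8, 2027.

April 8, 2027; May 8, 2027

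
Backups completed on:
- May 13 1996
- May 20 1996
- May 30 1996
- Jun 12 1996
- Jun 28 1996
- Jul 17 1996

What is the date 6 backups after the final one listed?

Jan 10 1997

Gaps: 7, 10, 13, 16, 19 days — each gap is 3 larger than the previous one.
Next gap: 22 days. Jul 17 1996 + 22 days = Aug 8 1996.
Next gap: 25 days. Aug 8 1996 + 25 days = Sep 2 1996.
Next gap: 28 days. Sep 2 1996 + 28 days = Sep 30 1996.
Next gap: 31 days. Sep 30 1996 + 31 days = Oct 31 1996.
Next gap: 34 days. Oct 31 1996 + 34 days = Dec 4 1996.
Next gap: 37 days. Dec 4 1996 + 37 days = Jan 10 1997.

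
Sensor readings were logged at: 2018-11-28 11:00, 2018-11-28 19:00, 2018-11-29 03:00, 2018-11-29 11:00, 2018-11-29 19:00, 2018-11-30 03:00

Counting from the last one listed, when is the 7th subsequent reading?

The interval is a steady 8 hours (8, 8, 8, 8, 8).
2018-11-30 03:00 + 8 h = 2018-11-30 11:00.
2018-11-30 11:00 + 8 h = 2018-11-30 19:00.
2018-11-30 19:00 + 8 h = 2018-12-01 03:00.
2018-12-01 03:00 + 8 h = 2018-12-01 11:00.
2018-12-01 11:00 + 8 h = 2018-12-01 19:00.
2018-12-01 19:00 + 8 h = 2018-12-02 03:00.
2018-12-02 03:00 + 8 h = 2018-12-02 11:00.

2018-12-02 11:00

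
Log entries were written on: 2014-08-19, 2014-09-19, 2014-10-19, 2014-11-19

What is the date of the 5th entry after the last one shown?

The day-of-month is always 19 (31, 30, 31 days between events).
So this recurs on the 19th of each month.
Next: December 2014 → 2014-12-19.
January 2015: 2015-01-19.
February 2015: 2015-02-19.
March 2015: 2015-03-19.
April 2015: 2015-04-19.

2015-04-19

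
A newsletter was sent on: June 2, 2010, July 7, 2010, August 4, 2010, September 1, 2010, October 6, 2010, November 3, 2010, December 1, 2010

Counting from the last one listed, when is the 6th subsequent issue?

All dates are Wednesdays, 35, 28, 28, 35, 28, 28 days apart.
Specifically, the 1st Wednesday of each month.
January 2011 — 1st Wednesday is January 5, 2011.
1st Wednesday of February 2011: February 2, 2011.
March 2011 — 1st Wednesday is March 2, 2011.
1st Wednesday of April 2011: April 6, 2011.
May 2011 — 1st Wednesday is May 4, 2011.
June 2011 — 1st Wednesday is June 1, 2011.

June 1, 2011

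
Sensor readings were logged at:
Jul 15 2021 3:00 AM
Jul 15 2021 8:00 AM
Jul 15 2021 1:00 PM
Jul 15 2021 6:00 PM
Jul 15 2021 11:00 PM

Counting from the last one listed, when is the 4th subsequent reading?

Jul 16 2021 7:00 PM

The interval is a steady 5 hours (5, 5, 5, 5).
Jul 15 2021 11:00 PM + 5 h = Jul 16 2021 4:00 AM.
Jul 16 2021 4:00 AM + 5 h = Jul 16 2021 9:00 AM.
Jul 16 2021 9:00 AM + 5 h = Jul 16 2021 2:00 PM.
Jul 16 2021 2:00 PM + 5 h = Jul 16 2021 7:00 PM.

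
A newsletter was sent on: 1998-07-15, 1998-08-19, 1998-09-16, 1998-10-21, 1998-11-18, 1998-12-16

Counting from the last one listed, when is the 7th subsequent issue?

1999-07-21

These are Wednesdays at 28- or 35-day spacing (35, 28, 35, 28, 28).
The pattern: 3rd Wednesday of the month.
January 1999 — 3rd Wednesday is 1999-01-20.
February 1999 — 3rd Wednesday is 1999-02-17.
3rd Wednesday of March 1999: 1999-03-17.
3rd Wednesday of April 1999: 1999-04-21.
May 1999 — 3rd Wednesday is 1999-05-19.
3rd Wednesday of June 1999: 1999-06-16.
July 1999 — 3rd Wednesday is 1999-07-21.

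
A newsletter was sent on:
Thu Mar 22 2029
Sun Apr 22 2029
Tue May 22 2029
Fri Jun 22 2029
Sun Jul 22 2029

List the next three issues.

Gaps: 31, 30, 31, 30 days — not constant. Every event is on the 22nd of the month.
Pattern: the 22nd of each month.
Next: August 2029 → Wed Aug 22 2029.
September 2029: Sat Sep 22 2029.
October 2029: Mon Oct 22 2029.

Wed Aug 22 2029, Sat Sep 22 2029, Mon Oct 22 2029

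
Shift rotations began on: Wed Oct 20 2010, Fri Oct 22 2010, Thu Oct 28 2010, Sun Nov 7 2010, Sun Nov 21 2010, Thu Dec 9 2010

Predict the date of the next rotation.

Intervals are 2, 6, 10, 14, 18 days — an arithmetic progression with common difference 4.
Next gap: 22 days. Thu Dec 9 2010 + 22 days = Fri Dec 31 2010.

Fri Dec 31 2010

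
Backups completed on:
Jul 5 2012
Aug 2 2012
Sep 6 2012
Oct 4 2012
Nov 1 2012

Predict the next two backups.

Dec 6 2012, Jan 3 2013

All dates are Thursdays, 28, 35, 28, 28 days apart.
Specifically, the 1st Thursday of each month.
1st Thursday of December 2012: Dec 6 2012.
1st Thursday of January 2013: Jan 3 2013.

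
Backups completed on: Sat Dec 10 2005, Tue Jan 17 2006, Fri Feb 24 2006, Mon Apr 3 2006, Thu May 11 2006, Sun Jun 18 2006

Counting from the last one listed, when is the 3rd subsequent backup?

Gaps between consecutive events: 38, 38, 38, 38, 38 days — a constant 38-day interval.
Sun Jun 18 2006 + 38 days = Wed Jul 26 2006.
Wed Jul 26 2006 + 38 days = Sat Sep 2 2006.
Sat Sep 2 2006 + 38 days = Tue Oct 10 2006.

Tue Oct 10 2006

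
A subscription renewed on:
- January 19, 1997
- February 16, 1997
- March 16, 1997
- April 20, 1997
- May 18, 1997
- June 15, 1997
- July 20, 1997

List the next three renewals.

Gaps: 28, 28, 35, 28, 28, 35 days — a mix of 28 and 35. Every date is a Sunday.
Each is the 3rd Sunday of its month.
3rd Sunday of August 1997: August 17, 1997.
September 1997 — 3rd Sunday is September 21, 1997.
October 1997 — 3rd Sunday is October 19, 1997.

August 17, 1997; September 21, 1997; October 19, 1997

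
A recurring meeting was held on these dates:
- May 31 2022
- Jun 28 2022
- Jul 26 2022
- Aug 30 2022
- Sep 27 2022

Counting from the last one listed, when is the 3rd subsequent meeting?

Dec 27 2022

Every date is a Tuesday; gaps 28, 28, 35, 28 days.
Each is the last Tuesday of its month (at least one falls on the 29th or later, ruling out '4th Tuesday').
October 2022 ends with Tuesday Oct 25 2022.
Last Tuesday of November 2022: Nov 29 2022.
December 2022 ends with Tuesday Dec 27 2022.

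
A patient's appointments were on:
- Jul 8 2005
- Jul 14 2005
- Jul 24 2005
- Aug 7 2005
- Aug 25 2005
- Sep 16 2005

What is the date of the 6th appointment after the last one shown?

Apr 20 2006

Gaps: 6, 10, 14, 18, 22 days — each gap is 4 larger than the previous one.
Next gap: 26 days. Sep 16 2005 + 26 days = Oct 12 2005.
Next gap: 30 days. Oct 12 2005 + 30 days = Nov 11 2005.
Next gap: 34 days. Nov 11 2005 + 34 days = Dec 15 2005.
Next gap: 38 days. Dec 15 2005 + 38 days = Jan 22 2006.
Next gap: 42 days. Jan 22 2006 + 42 days = Mar 5 2006.
Next gap: 46 days. Mar 5 2006 + 46 days = Apr 20 2006.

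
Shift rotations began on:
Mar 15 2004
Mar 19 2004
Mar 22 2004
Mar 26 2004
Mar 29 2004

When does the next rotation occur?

Gaps: 4, 3, 4, 3 days — not constant, but cyclic with period 2.
The events fall on every Monday and Friday.
Next Friday: Apr 2 2004.

Apr 2 2004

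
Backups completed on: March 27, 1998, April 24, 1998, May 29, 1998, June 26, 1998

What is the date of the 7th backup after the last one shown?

Every date is a Friday; gaps 28, 35, 28 days.
Each is the last Friday of its month (at least one falls on the 29th or later, ruling out '4th Friday').
July 1998 ends with Friday July 31, 1998.
Last Friday of August 1998: August 28, 1998.
September 1998 ends with Friday September 25, 1998.
Last Friday of October 1998: October 30, 1998.
November 1998 ends with Friday November 27, 1998.
December 1998 ends with Friday December 25, 1998.
January 1999 ends with Friday January 29, 1999.

January 29, 1999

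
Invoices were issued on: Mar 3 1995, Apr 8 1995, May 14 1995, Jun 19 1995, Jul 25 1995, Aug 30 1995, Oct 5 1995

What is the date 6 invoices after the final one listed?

Gaps between consecutive events: 36, 36, 36, 36, 36, 36 days — a constant 36-day interval.
Oct 5 1995 + 36 days = Nov 10 1995.
Nov 10 1995 + 36 days = Dec 16 1995.
Dec 16 1995 + 36 days = Jan 21 1996.
Jan 21 1996 + 36 days = Feb 26 1996.
Feb 26 1996 + 36 days = Apr 2 1996.
Apr 2 1996 + 36 days = May 8 1996.

May 8 1996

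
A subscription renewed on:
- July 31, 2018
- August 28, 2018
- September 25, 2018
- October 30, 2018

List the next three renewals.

Every date is a Tuesday; gaps 28, 28, 35 days.
Each is the last Tuesday of its month (at least one falls on the 29th or later, ruling out '4th Tuesday').
Last Tuesday of November 2018: November 27, 2018.
December 2018 ends with Tuesday December 25, 2018.
Last Tuesday of January 2019: January 29, 2019.

November 27, 2018; December 25, 2018; January 29, 2019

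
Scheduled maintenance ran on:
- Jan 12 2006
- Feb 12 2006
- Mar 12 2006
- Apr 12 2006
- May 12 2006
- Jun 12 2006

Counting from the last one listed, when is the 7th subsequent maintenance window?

Jan 12 2007

Gaps: 31, 28, 31, 30, 31 days — not constant. Every event is on the 12th of the month.
Pattern: the 12th of each month.
July 2006: Jul 12 2006.
Next: August 2006 → Aug 12 2006.
Next: September 2006 → Sep 12 2006.
Next: October 2006 → Oct 12 2006.
Next: November 2006 → Nov 12 2006.
Next: December 2006 → Dec 12 2006.
January 2007: Jan 12 2007.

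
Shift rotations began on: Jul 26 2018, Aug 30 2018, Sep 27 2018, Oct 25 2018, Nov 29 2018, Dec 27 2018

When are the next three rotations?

All Thursdays; the gaps (35, 28, 28, 35, 28) vary with month length.
This is the last Thursday of each month.
January 2019 ends with Thursday Jan 31 2019.
Last Thursday of February 2019: Feb 28 2019.
Last Thursday of March 2019: Mar 28 2019.

Jan 31 2019, Feb 28 2019, Mar 28 2019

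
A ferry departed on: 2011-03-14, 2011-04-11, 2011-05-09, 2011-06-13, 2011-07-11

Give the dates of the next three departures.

All dates are Mondays, 28, 28, 35, 28 days apart.
Specifically, the 2nd Monday of each month.
2nd Monday of August 2011: 2011-08-08.
September 2011 — 2nd Monday is 2011-09-12.
2nd Monday of October 2011: 2011-10-10.

2011-08-08, 2011-09-12, 2011-10-10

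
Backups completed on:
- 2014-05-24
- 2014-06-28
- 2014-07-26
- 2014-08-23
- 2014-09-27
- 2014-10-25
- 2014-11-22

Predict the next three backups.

These are Saturdays at 28- or 35-day spacing (35, 28, 28, 35, 28, 28).
The pattern: 4th Saturday of the month.
December 2014 — 4th Saturday is 2014-12-27.
January 2015 — 4th Saturday is 2015-01-24.
February 2015 — 4th Saturday is 2015-02-28.

2014-12-27, 2015-01-24, 2015-02-28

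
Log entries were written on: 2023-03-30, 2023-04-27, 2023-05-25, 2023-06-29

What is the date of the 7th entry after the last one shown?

2024-01-25

These are Thursdays with 28, 28, 35-day gaps.
Each is the final Thursday of its month — 2023-03-30 is past the 28th, so '4th Thursday' doesn't fit.
Last Thursday of July 2023: 2023-07-27.
August 2023 ends with Thursday 2023-08-31.
September 2023 ends with Thursday 2023-09-28.
October 2023 ends with Thursday 2023-10-26.
Last Thursday of November 2023: 2023-11-30.
Last Thursday of December 2023: 2023-12-28.
January 2024 ends with Thursday 2024-01-25.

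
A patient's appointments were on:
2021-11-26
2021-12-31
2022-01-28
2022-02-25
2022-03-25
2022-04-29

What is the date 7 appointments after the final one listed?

All Fridays; the gaps (35, 28, 28, 28, 35) vary with month length.
This is the last Friday of each month.
Last Friday of May 2022: 2022-05-27.
Last Friday of June 2022: 2022-06-24.
July 2022 ends with Friday 2022-07-29.
August 2022 ends with Friday 2022-08-26.
Last Friday of September 2022: 2022-09-30.
Last Friday of October 2022: 2022-10-28.
Last Friday of November 2022: 2022-11-25.

2022-11-25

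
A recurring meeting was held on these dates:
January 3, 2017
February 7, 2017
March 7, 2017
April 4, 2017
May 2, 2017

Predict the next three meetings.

All dates are Tuesdays, 35, 28, 28, 28 days apart.
Specifically, the 1st Tuesday of each month.
June 2017 — 1st Tuesday is June 6, 2017.
1st Tuesday of July 2017: July 4, 2017.
1st Tuesday of August 2017: August 1, 2017.

June 6, 2017; July 4, 2017; August 1, 2017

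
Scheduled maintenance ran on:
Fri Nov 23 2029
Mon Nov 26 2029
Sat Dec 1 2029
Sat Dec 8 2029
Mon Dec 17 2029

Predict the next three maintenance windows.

Fri Dec 28 2029, Thu Jan 10 2030, Fri Jan 25 2030

Intervals are 3, 5, 7, 9 days — an arithmetic progression with common difference 2.
Next gap: 11 days. Mon Dec 17 2029 + 11 days = Fri Dec 28 2029.
Next gap: 13 days. Fri Dec 28 2029 + 13 days = Thu Jan 10 2030.
Next gap: 15 days. Thu Jan 10 2030 + 15 days = Fri Jan 25 2030.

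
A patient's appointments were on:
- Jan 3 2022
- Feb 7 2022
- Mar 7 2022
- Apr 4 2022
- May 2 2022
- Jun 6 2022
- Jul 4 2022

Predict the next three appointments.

Aug 1 2022, Sep 5 2022, Oct 3 2022

These are Mondays at 28- or 35-day spacing (35, 28, 28, 28, 35, 28).
The pattern: 1st Monday of the month.
August 2022 — 1st Monday is Aug 1 2022.
1st Monday of September 2022: Sep 5 2022.
1st Monday of October 2022: Oct 3 2022.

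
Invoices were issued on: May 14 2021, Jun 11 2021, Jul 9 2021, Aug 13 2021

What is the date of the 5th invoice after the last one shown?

All dates are Fridays, 28, 28, 35 days apart.
Specifically, the 2nd Friday of each month.
September 2021 — 2nd Friday is Sep 10 2021.
October 2021 — 2nd Friday is Oct 8 2021.
November 2021 — 2nd Friday is Nov 12 2021.
2nd Friday of December 2021: Dec 10 2021.
2nd Friday of January 2022: Jan 14 2022.

Jan 14 2022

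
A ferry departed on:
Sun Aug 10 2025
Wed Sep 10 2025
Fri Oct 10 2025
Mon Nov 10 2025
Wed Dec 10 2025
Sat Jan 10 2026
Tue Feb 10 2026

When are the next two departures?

The day-of-month is always 10 (31, 30, 31, 30, 31, 31 days between events).
So this recurs on the 10th of each month.
March 2026: Tue Mar 10 2026.
April 2026: Fri Apr 10 2026.

Tue Mar 10 2026, Fri Apr 10 2026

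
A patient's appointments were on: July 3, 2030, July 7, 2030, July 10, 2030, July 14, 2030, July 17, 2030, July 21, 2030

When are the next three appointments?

The gap pattern 4, 3, 4, 3, 4 repeats every 2 events.
These are the Wednesdays and Sundays of each week.
Next Wednesday: July 24, 2030.
The following Sunday is July 28, 2030.
The following Wednesday is July 31, 2030.

July 24, 2030; July 28, 2030; July 31, 2030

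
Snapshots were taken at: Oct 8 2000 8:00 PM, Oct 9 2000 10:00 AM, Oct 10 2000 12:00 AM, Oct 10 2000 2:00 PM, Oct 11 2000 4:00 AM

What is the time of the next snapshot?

Oct 11 2000 6:00 PM

The interval is a steady 14 hours (14, 14, 14, 14).
Oct 11 2000 4:00 AM + 14 h = Oct 11 2000 6:00 PM.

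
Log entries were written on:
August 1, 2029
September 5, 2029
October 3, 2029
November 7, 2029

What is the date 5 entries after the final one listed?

April 3, 2030

Gaps: 35, 28, 35 days — a mix of 28 and 35. Every date is a Wednesday.
Each is the 1st Wednesday of its month.
1st Wednesday of December 2029: December 5, 2029.
1st Wednesday of January 2030: January 2, 2030.
1st Wednesday of February 2030: February 6, 2030.
1st Wednesday of March 2030: March 6, 2030.
April 2030 — 1st Wednesday is April 3, 2030.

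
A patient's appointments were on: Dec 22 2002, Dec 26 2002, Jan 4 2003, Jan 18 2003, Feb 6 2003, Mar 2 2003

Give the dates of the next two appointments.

Mar 31 2003, May 4 2003

Gaps: 4, 9, 14, 19, 24 days — each gap is 5 larger than the previous one.
Next gap: 29 days. Mar 2 2003 + 29 days = Mar 31 2003.
Next gap: 34 days. Mar 31 2003 + 34 days = May 4 2003.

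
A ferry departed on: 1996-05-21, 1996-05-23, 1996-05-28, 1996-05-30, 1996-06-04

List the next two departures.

Gaps: 2, 5, 2, 5 days — not constant, but cyclic with period 2.
The events fall on every Tuesday and Thursday.
Next Thursday: 1996-06-06.
Next Tuesday: 1996-06-11.

1996-06-06, 1996-06-11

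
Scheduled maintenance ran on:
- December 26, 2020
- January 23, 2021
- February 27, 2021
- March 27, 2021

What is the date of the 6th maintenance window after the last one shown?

September 25, 2021

All dates are Saturdays, 28, 35, 28 days apart.
Specifically, the 4th Saturday of each month.
April 2021 — 4th Saturday is April 24, 2021.
May 2021 — 4th Saturday is May 22, 2021.
June 2021 — 4th Saturday is June 26, 2021.
July 2021 — 4th Saturday is July 24, 2021.
August 2021 — 4th Saturday is August 28, 2021.
4th Saturday of September 2021: September 25, 2021.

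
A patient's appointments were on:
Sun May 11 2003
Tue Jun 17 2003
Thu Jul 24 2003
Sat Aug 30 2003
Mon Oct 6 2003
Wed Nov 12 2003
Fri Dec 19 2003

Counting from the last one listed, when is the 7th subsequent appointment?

Gaps between consecutive events: 37, 37, 37, 37, 37, 37 days — a constant 37-day interval.
Fri Dec 19 2003 + 37 days = Sun Jan 25 2004.
Sun Jan 25 2004 + 37 days = Tue Mar 2 2004.
Tue Mar 2 2004 + 37 days = Thu Apr 8 2004.
Thu Apr 8 2004 + 37 days = Sat May 15 2004.
Sat May 15 2004 + 37 days = Mon Jun 21 2004.
Mon Jun 21 2004 + 37 days = Wed Jul 28 2004.
Wed Jul 28 2004 + 37 days = Fri Sep 3 2004.

Fri Sep 3 2004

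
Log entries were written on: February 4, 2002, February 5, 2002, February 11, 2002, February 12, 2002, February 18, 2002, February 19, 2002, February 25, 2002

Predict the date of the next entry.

February 26, 2002

Gaps: 1, 6, 1, 6, 1, 6 days — not constant, but cyclic with period 2.
The events fall on every Monday and Tuesday.
The following Tuesday is February 26, 2002.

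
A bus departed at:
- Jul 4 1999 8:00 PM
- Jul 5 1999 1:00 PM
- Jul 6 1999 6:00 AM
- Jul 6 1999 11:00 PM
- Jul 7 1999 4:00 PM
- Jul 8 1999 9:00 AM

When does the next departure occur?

The interval is a steady 17 hours (17, 17, 17, 17, 17).
Jul 8 1999 9:00 AM + 17 h = Jul 9 1999 2:00 AM.

Jul 9 1999 2:00 AM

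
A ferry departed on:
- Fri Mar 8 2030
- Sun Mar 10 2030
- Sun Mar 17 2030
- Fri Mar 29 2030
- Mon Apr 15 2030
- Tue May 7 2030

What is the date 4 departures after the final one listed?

Sun Sep 22 2030

The spacing grows by 5 each time: 2, 7, 12, 17, 22 days.
Next gap: 27 days. Tue May 7 2030 + 27 days = Mon Jun 3 2030.
Next gap: 32 days. Mon Jun 3 2030 + 32 days = Fri Jul 5 2030.
Next gap: 37 days. Fri Jul 5 2030 + 37 days = Sun Aug 11 2030.
Next gap: 42 days. Sun Aug 11 2030 + 42 days = Sun Sep 22 2030.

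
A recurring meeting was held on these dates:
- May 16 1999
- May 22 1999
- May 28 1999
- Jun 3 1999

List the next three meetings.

Every event comes 6 days after the last (6, 6, 6).
Jun 3 1999 + 6 days = Jun 9 1999.
Jun 9 1999 + 6 days = Jun 15 1999.
Jun 15 1999 + 6 days = Jun 21 1999.

Jun 9 1999, Jun 15 1999, Jun 21 1999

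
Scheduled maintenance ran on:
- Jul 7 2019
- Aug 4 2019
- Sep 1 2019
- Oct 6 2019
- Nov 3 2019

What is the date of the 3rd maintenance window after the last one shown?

Feb 2 2020

These are Sundays at 28- or 35-day spacing (28, 28, 35, 28).
The pattern: 1st Sunday of the month.
December 2019 — 1st Sunday is Dec 1 2019.
January 2020 — 1st Sunday is Jan 5 2020.
1st Sunday of February 2020: Feb 2 2020.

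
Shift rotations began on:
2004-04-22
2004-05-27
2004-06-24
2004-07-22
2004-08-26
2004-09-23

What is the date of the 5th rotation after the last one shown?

Gaps: 35, 28, 28, 35, 28 days — a mix of 28 and 35. Every date is a Thursday.
Each is the 4th Thursday of its month.
4th Thursday of October 2004: 2004-10-28.
4th Thursday of November 2004: 2004-11-25.
December 2004 — 4th Thursday is 2004-12-23.
4th Thursday of January 2005: 2005-01-27.
4th Thursday of February 2005: 2005-02-24.

2005-02-24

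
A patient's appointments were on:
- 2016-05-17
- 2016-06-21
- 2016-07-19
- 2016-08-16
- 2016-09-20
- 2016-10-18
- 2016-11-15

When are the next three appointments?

2016-12-20, 2017-01-17, 2017-02-21

Gaps: 35, 28, 28, 35, 28, 28 days — a mix of 28 and 35. Every date is a Tuesday.
Each is the 3rd Tuesday of its month.
3rd Tuesday of December 2016: 2016-12-20.
January 2017 — 3rd Tuesday is 2017-01-17.
3rd Tuesday of February 2017: 2017-02-21.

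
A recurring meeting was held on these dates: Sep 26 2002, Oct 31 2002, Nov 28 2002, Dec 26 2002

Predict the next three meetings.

Jan 30 2003, Feb 27 2003, Mar 27 2003

These are Thursdays with 35, 28, 28-day gaps.
Each is the final Thursday of its month — Oct 31 2002 is past the 28th, so '4th Thursday' doesn't fit.
Last Thursday of January 2003: Jan 30 2003.
Last Thursday of February 2003: Feb 27 2003.
March 2003 ends with Thursday Mar 27 2003.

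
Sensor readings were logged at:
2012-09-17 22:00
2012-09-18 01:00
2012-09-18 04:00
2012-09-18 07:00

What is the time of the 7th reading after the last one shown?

The interval is a steady 3 hours (3, 3, 3).
2012-09-18 07:00 + 3 h = 2012-09-18 10:00.
2012-09-18 10:00 + 3 h = 2012-09-18 13:00.
2012-09-18 13:00 + 3 h = 2012-09-18 16:00.
2012-09-18 16:00 + 3 h = 2012-09-18 19:00.
2012-09-18 19:00 + 3 h = 2012-09-18 22:00.
2012-09-18 22:00 + 3 h = 2012-09-19 01:00.
2012-09-19 01:00 + 3 h = 2012-09-19 04:00.

2012-09-19 04:00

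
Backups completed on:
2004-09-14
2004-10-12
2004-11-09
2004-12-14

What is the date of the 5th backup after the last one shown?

These are Tuesdays at 28- or 35-day spacing (28, 28, 35).
The pattern: 2nd Tuesday of the month.
2nd Tuesday of January 2005: 2005-01-11.
2nd Tuesday of February 2005: 2005-02-08.
2nd Tuesday of March 2005: 2005-03-08.
April 2005 — 2nd Tuesday is 2005-04-12.
May 2005 — 2nd Tuesday is 2005-05-10.

2005-05-10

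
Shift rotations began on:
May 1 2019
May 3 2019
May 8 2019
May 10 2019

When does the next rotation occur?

May 15 2019

The gap pattern 2, 5, 2 repeats every 2 events.
These are the Wednesdays and Fridays of each week.
Next Wednesday: May 15 2019.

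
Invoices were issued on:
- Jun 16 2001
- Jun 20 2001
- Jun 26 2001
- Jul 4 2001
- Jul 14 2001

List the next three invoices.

The spacing grows by 2 each time: 4, 6, 8, 10 days.
Next gap: 12 days. Jul 14 2001 + 12 days = Jul 26 2001.
Next gap: 14 days. Jul 26 2001 + 14 days = Aug 9 2001.
Next gap: 16 days. Aug 9 2001 + 16 days = Aug 25 2001.

Jul 26 2001, Aug 9 2001, Aug 25 2001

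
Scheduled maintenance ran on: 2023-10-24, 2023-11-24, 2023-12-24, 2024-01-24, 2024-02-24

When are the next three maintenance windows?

2024-03-24, 2024-04-24, 2024-05-24

Gaps: 31, 30, 31, 31 days — not constant. Every event is on the 24th of the month.
Pattern: the 24th of each month.
March 2024: 2024-03-24.
April 2024: 2024-04-24.
Next: May 2024 → 2024-05-24.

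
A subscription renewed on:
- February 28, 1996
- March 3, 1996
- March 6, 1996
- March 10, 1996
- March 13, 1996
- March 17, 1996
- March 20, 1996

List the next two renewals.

March 24, 1996; March 27, 1996

The gap pattern 4, 3, 4, 3, 4, 3 repeats every 2 events.
These are the Wednesdays and Sundays of each week.
The following Sunday is March 24, 1996.
The following Wednesday is March 27, 1996.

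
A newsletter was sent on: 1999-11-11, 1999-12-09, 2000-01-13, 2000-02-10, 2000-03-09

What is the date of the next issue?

2000-04-13

All dates are Thursdays, 28, 35, 28, 28 days apart.
Specifically, the 2nd Thursday of each month.
2nd Thursday of April 2000: 2000-04-13.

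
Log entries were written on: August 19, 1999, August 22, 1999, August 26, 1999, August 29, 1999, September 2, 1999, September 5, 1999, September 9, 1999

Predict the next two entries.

September 12, 1999; September 16, 1999

The gap pattern 3, 4, 3, 4, 3, 4 repeats every 2 events.
These are the Thursdays and Sundays of each week.
Next Sunday: September 12, 1999.
Next Thursday: September 16, 1999.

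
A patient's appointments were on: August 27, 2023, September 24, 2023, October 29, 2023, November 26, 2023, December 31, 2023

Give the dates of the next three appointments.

January 28, 2024; February 25, 2024; March 31, 2024

These are Sundays with 28, 35, 28, 35-day gaps.
Each is the final Sunday of its month — October 29, 2023 is past the 28th, so '4th Sunday' doesn't fit.
January 2024 ends with Sunday January 28, 2024.
Last Sunday of February 2024: February 25, 2024.
March 2024 ends with Sunday March 31, 2024.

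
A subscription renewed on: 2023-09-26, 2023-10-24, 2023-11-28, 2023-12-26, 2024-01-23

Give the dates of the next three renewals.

2024-02-27, 2024-03-26, 2024-04-23

Gaps: 28, 35, 28, 28 days — a mix of 28 and 35. Every date is a Tuesday.
Each is the 4th Tuesday of its month.
4th Tuesday of February 2024: 2024-02-27.
4th Tuesday of March 2024: 2024-03-26.
4th Tuesday of April 2024: 2024-04-23.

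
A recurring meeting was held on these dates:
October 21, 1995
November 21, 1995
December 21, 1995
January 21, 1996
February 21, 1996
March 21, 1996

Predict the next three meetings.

Each date is the 21st; the gaps (31, 30, 31, 31, 29) track the month lengths.
The rule is the 21st of each month.
Next: April 1996 → April 21, 1996.
May 1996: May 21, 1996.
June 1996: June 21, 1996.

April 21, 1996; May 21, 1996; June 21, 1996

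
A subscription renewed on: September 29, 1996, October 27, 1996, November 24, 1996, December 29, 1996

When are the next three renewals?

These are Sundays with 28, 28, 35-day gaps.
Each is the final Sunday of its month — September 29, 1996 is past the 28th, so '4th Sunday' doesn't fit.
Last Sunday of January 1997: January 26, 1997.
Last Sunday of February 1997: February 23, 1997.
March 1997 ends with Sunday March 30, 1997.

January 26, 1997; February 23, 1997; March 30, 1997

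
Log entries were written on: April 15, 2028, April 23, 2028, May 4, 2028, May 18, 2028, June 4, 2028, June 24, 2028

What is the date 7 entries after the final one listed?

The spacing grows by 3 each time: 8, 11, 14, 17, 20 days.
Next gap: 23 days. June 24, 2028 + 23 days = July 17, 2028.
Next gap: 26 days. July 17, 2028 + 26 days = August 12, 2028.
Next gap: 29 days. August 12, 2028 + 29 days = September 10, 2028.
Next gap: 32 days. September 10, 2028 + 32 days = October 12, 2028.
Next gap: 35 days. October 12, 2028 + 35 days = November 16, 2028.
Next gap: 38 days. November 16, 2028 + 38 days = December 24, 2028.
Next gap: 41 days. December 24, 2028 + 41 days = February 3, 2029.

February 3, 2029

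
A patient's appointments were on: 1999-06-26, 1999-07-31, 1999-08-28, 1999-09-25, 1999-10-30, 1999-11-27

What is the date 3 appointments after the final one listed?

These are Saturdays with 35, 28, 28, 35, 28-day gaps.
Each is the final Saturday of its month — 1999-07-31 is past the 28th, so '4th Saturday' doesn't fit.
December 1999 ends with Saturday 1999-12-25.
January 2000 ends with Saturday 2000-01-29.
Last Saturday of February 2000: 2000-02-26.

2000-02-26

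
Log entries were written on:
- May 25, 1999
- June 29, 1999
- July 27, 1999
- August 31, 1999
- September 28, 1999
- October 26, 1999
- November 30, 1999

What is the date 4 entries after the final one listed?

March 28, 2000

All Tuesdays; the gaps (35, 28, 35, 28, 28, 35) vary with month length.
This is the last Tuesday of each month.
December 1999 ends with Tuesday December 28, 1999.
Last Tuesday of January 2000: January 25, 2000.
Last Tuesday of February 2000: February 29, 2000.
Last Tuesday of March 2000: March 28, 2000.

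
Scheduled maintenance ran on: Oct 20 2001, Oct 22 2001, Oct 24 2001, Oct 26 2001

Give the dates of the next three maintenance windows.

Every event comes 2 days after the last (2, 2, 2).
Oct 26 2001 + 2 days = Oct 28 2001.
Oct 28 2001 + 2 days = Oct 30 2001.
Oct 30 2001 + 2 days = Nov 1 2001.

Oct 28 2001, Oct 30 2001, Nov 1 2001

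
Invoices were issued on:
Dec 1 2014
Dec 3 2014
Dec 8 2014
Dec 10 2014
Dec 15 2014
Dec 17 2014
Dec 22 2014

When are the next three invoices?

Dec 24 2014, Dec 29 2014, Dec 31 2014

The gap pattern 2, 5, 2, 5, 2, 5 repeats every 2 events.
These are the Mondays and Wednesdays of each week.
The following Wednesday is Dec 24 2014.
Next Monday: Dec 29 2014.
Next Wednesday: Dec 31 2014.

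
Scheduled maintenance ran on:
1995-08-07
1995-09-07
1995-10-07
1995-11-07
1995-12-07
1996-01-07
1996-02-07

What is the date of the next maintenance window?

1996-03-07

Gaps: 31, 30, 31, 30, 31, 31 days — not constant. Every event is on the 7th of the month.
Pattern: the 7th of each month.
Next: March 1996 → 1996-03-07.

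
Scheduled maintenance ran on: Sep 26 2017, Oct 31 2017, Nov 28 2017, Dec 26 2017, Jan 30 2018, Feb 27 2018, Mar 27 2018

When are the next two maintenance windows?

These are Tuesdays with 35, 28, 28, 35, 28, 28-day gaps.
Each is the final Tuesday of its month — Oct 31 2017 is past the 28th, so '4th Tuesday' doesn't fit.
April 2018 ends with Tuesday Apr 24 2018.
May 2018 ends with Tuesday May 29 2018.

Apr 24 2018, May 29 2018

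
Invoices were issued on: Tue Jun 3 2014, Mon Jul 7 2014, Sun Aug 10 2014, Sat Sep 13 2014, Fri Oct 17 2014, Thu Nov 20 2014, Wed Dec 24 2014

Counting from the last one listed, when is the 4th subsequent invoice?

Every event comes 34 days after the last (34, 34, 34, 34, 34, 34).
Wed Dec 24 2014 + 34 days = Tue Jan 27 2015.
Tue Jan 27 2015 + 34 days = Mon Mar 2 2015.
Mon Mar 2 2015 + 34 days = Sun Apr 5 2015.
Sun Apr 5 2015 + 34 days = Sat May 9 2015.

Sat May 9 2015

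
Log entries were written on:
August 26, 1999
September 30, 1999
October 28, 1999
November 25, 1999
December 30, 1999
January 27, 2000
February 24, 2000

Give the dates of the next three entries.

March 30, 2000; April 27, 2000; May 25, 2000

Every date is a Thursday; gaps 35, 28, 28, 35, 28, 28 days.
Each is the last Thursday of its month (at least one falls on the 29th or later, ruling out '4th Thursday').
Last Thursday of March 2000: March 30, 2000.
Last Thursday of April 2000: April 27, 2000.
Last Thursday of May 2000: May 25, 2000.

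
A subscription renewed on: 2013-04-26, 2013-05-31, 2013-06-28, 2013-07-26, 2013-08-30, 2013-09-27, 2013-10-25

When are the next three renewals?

2013-11-29, 2013-12-27, 2014-01-31

These are Fridays with 35, 28, 28, 35, 28, 28-day gaps.
Each is the final Friday of its month — 2013-05-31 is past the 28th, so '4th Friday' doesn't fit.
November 2013 ends with Friday 2013-11-29.
December 2013 ends with Friday 2013-12-27.
January 2014 ends with Friday 2014-01-31.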